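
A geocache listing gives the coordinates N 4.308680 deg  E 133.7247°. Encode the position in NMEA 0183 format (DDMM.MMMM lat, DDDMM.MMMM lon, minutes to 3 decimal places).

Lat: minutes = (4.308680 − 4) × 60 = 18.52080
Lon: minutes = (133.724700 − 133) × 60 = 43.48200

0418.521,N / 13343.482,E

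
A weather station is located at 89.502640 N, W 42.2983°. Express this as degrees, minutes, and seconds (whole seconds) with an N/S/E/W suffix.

89°30′10″ N, 42°17′54″ W

Latitude: whole degrees 89; 30.15840′ → 30′ and 9.50″
Longitude: 0.298300° → 17.89800′; 0.89800 × 60 = 53.88″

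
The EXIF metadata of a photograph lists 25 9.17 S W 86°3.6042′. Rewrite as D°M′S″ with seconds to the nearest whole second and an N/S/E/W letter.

Latitude: 9.17000′ → 9′ and 0.17000 × 60 = 10.20″
Longitude: 3.60420′ → 3′ and 0.60420 × 60 = 36.25″

25°09′10″ S, 86°03′36″ W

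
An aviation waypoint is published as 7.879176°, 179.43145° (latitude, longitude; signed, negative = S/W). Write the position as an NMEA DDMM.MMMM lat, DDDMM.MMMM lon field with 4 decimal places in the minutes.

Lat: fractional part 0.879176 → 52.750560 minutes
λ: fractional part 0.431450 → 25.887000 minutes

0752.7506,N / 17925.8870,E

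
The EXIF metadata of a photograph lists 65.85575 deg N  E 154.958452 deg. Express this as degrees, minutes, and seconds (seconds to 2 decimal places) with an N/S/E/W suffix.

65°51′20.70″ N, 154°57′30.43″ E

Latitude: 0.855750 × 60 = 51.34500′ → 51′, remainder × 60 = 20.7000″
Lon: whole degrees 154; 57.50712′ → 57′ and 30.4272″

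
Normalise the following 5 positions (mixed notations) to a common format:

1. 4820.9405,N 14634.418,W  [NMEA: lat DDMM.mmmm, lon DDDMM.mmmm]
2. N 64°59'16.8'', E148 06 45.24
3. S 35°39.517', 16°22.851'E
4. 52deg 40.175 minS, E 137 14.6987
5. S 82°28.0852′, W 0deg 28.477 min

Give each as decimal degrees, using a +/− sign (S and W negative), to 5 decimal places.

Point 1:
  Lat: split at 2 digits → 48° and 20.9405′; 48 + 20.9405/60 = 48.349008
  N → positive
  Lon: split at 3 digits → 146° and 34.418′; 146 + 34.418/60 = 146.573633
  W → negative
Point 2:
  φ: 59′ + 16.8″ = 59.28000′; 64 + 59.28000/60 = 64.988000
  N → positive
  λ: 6′ + 45.24″ = 6.75400′; 148 + 6.75400/60 = 148.112567
  E → positive
Point 3:
  φ: 39.517′ = 0.658617°; total 35.658617
  S → negative
  Longitude: 22.851′ = 0.380850°; total 16.380850
  E → positive
Point 4:
  φ: 40.175′ = 0.669583°; total 52.669583
  S → negative
  Lon: 137 + 14.6987/60 = 137.244978
  E → positive
Point 5:
  φ: 82 + 28.0852/60 = 82.468087
  S → negative
  λ: 28.477′ = 0.474617°; total 0.474617
  W → negative

1. 48.34901, -146.57363
2. 64.98800, 148.11257
3. -35.65862, 16.38085
4. -52.66958, 137.24498
5. -82.46809, -0.47462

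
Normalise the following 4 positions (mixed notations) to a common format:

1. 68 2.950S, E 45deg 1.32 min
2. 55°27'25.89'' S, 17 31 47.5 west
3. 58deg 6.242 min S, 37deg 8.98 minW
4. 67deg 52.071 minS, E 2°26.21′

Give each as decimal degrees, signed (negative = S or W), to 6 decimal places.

1. -68.049167, 45.022000
2. -55.457192, -17.529861
3. -58.104033, -37.149667
4. -67.867850, 2.436833

Point 1:
  Latitude: 2.95′ = 0.049167°; total 68.0491667
  hemisphere S, so the sign is −
  λ: 1.32′ = 0.022000°; total 45.0220000
  E ⇒ keep positive
Point 2:
  φ: 27′ + 25.89″ = 27.43150′; 55 + 27.43150/60 = 55.4571917
  S → negative
  λ: 17 + 31/60 + 47.5/3600 = 17.5298611
  hemisphere W, so the sign is −
Point 3:
  Lat: 58 + 6.242/60 = 58.1040333
  S → negative
  Longitude: 37 + 8.98/60 = 37.1496667
  W ⇒ negate
Point 4:
  Latitude: 52.071′ = 0.867850°; total 67.8678500
  S ⇒ negate
  Lon: 26.21′ = 0.436833°; total 2.4368333
  E ⇒ keep positive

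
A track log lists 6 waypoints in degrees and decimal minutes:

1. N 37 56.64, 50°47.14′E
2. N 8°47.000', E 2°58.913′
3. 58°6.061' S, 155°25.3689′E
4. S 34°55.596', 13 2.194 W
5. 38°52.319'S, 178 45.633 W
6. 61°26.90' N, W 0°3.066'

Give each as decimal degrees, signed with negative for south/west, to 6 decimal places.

1. 37.944000, 50.785667
2. 8.783333, 2.981883
3. -58.101017, 155.422815
4. -34.926600, -13.036567
5. -38.871983, -178.760550
6. 61.448333, -0.051100

Point 1:
  Lat: 56.64′ = 0.944000°; total 37.9440000
  N ⇒ keep positive
  λ: 50 + 47.14/60 = 50.7856667
  E ⇒ keep positive
Point 2:
  Lat: 8 + 47/60 = 8.7833333
  N → positive
  Lon: 2 + 58.913/60 = 2.9818833
  E ⇒ keep positive
Point 3:
  Latitude: 6.061′ = 0.101017°; total 58.1010167
  S ⇒ negate
  Longitude: 155 + 25.3689/60 = 155.4228150
  E ⇒ keep positive
Point 4:
  Lat: 34 + 55.596/60 = 34.9266000
  hemisphere S, so the sign is −
  Longitude: 13 + 2.194/60 = 13.0365667
  hemisphere W, so the sign is −
Point 5:
  Latitude: 38 + 52.319/60 = 38.8719833
  S → negative
  Lon: 45.633′ = 0.760550°; total 178.7605500
  W → negative
Point 6:
  φ: 61 + 26.9/60 = 61.4483333
  N → positive
  λ: 0 + 3.066/60 = 0.0511000
  W ⇒ negate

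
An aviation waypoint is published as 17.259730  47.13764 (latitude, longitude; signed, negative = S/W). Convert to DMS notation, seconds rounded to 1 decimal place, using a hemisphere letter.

17°15′35.0″ N, 47°08′15.5″ E

Lat: whole degrees 17; 15.58380′ → 15′ and 35.028″
Longitude: 0.137640 × 60 = 8.25840′ → 8′, remainder × 60 = 15.504″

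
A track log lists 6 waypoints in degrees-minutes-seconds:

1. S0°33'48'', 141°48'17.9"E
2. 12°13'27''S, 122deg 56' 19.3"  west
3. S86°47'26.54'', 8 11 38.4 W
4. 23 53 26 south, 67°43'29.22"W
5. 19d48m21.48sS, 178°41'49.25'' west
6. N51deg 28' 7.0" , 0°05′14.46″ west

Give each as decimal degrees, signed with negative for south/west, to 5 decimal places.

1. -0.56333, 141.80497
2. -12.22417, -122.93869
3. -86.79071, -8.19400
4. -23.89056, -67.72478
5. -19.80597, -178.69701
6. 51.46861, -0.08735

Point 1:
  Latitude: 0° + 33/60 + 48/3600 = 0 + 0.550000 + 0.013333 = 0.563333
  hemisphere S, so the sign is −
  Lon: 48′ + 17.9″ = 48.29833′; 141 + 48.29833/60 = 141.804972
  E ⇒ keep positive
Point 2:
  Latitude: 13′ + 27″ = 13.45000′; 12 + 13.45000/60 = 12.224167
  S → negative
  Longitude: 122° + 56/60 + 19.3/3600 = 122 + 0.933333 + 0.005361 = 122.938694
  hemisphere W, so the sign is −
Point 3:
  Lat: 86° + 47/60 + 26.54/3600 = 86 + 0.783333 + 0.007372 = 86.790706
  hemisphere S, so the sign is −
  Lon: 8 + 11/60 + 38.4/3600 = 8.194000
  W ⇒ negate
Point 4:
  φ: 23° + 53/60 + 26/3600 = 23 + 0.883333 + 0.007222 = 23.890556
  S → negative
  Lon: 67° + 43/60 + 29.22/3600 = 67 + 0.716667 + 0.008117 = 67.724783
  W ⇒ negate
Point 5:
  Lat: 48′ + 21.48″ = 48.35800′; 19 + 48.35800/60 = 19.805967
  S → negative
  Lon: 178 + 41/60 + 49.25/3600 = 178.697014
  hemisphere W, so the sign is −
Point 6:
  φ: 51° + 28/60 + 7/3600 = 51 + 0.466667 + 0.001944 = 51.468611
  N → positive
  λ: 5′ + 14.46″ = 5.24100′; 0 + 5.24100/60 = 0.087350
  hemisphere W, so the sign is −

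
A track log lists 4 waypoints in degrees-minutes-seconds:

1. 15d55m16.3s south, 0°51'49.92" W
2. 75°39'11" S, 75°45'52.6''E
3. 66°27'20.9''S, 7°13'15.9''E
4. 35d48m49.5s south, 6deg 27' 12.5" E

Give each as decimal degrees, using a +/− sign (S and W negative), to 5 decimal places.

1. -15.92119, -0.86387
2. -75.65306, 75.76461
3. -66.45581, 7.22108
4. -35.81375, 6.45347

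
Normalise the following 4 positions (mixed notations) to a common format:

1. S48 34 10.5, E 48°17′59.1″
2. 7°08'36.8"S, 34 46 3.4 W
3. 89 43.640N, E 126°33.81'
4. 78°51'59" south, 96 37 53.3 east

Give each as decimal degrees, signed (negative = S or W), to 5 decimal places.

Point 1:
  Lat: 48 + 34/60 + 10.5/3600 = 48.569583
  S ⇒ negate
  λ: 17′ + 59.1″ = 17.98500′; 48 + 17.98500/60 = 48.299750
  E ⇒ keep positive
Point 2:
  φ: 8′ + 36.8″ = 8.61333′; 7 + 8.61333/60 = 7.143556
  S → negative
  Longitude: 34 + 46/60 + 3.4/3600 = 34.767611
  W ⇒ negate
Point 3:
  Lat: 43.64′ = 0.727333°; total 89.727333
  N → positive
  Longitude: 33.81′ = 0.563500°; total 126.563500
  E ⇒ keep positive
Point 4:
  φ: 78° + 51/60 + 59/3600 = 78 + 0.850000 + 0.016389 = 78.866389
  S ⇒ negate
  λ: 96° + 37/60 + 53.3/3600 = 96 + 0.616667 + 0.014806 = 96.631472
  E ⇒ keep positive

1. -48.56958, 48.29975
2. -7.14356, -34.76761
3. 89.72733, 126.56350
4. -78.86639, 96.63147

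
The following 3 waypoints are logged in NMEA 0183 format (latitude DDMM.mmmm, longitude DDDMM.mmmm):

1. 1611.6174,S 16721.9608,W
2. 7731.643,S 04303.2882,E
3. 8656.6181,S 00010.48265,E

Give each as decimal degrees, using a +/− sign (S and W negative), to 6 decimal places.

1. -16.193623, -167.366013
2. -77.527383, 43.054803
3. -86.943635, 0.174711

Point 1:
  Lat: split at 2 digits → 16° and 11.6174′; 16 + 11.6174/60 = 16.1936233
  S → negative
  λ: degrees = first 3 digits = 167, minutes = 21.9608; 167 + 21.9608/60 = 167.3660133
  hemisphere W, so the sign is −
Point 2:
  φ: degrees = first 2 digits = 77, minutes = 31.643; 77 + 31.643/60 = 77.5273833
  S → negative
  Longitude: degrees = first 3 digits = 43, minutes = 3.2882; 43 + 3.2882/60 = 43.0548033
  E ⇒ keep positive
Point 3:
  Latitude: degrees = first 2 digits = 86, minutes = 56.6181; 86 + 56.6181/60 = 86.9436350
  S → negative
  Longitude: degrees = first 3 digits = 0, minutes = 10.48265; 0 + 10.48265/60 = 0.1747108
  E → positive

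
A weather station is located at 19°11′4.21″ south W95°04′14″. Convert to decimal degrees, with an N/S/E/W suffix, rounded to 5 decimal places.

19.18450° S, 95.07056° W

Latitude: 19° + 11/60 + 4.21/3600 = 19 + 0.183333 + 0.001169 = 19.184503
Lon: 95 + 4/60 + 14/3600 = 95.070556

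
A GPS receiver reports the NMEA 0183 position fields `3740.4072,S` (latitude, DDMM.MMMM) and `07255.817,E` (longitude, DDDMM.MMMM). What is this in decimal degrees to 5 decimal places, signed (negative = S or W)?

Lat: degrees = first 2 digits = 37, minutes = 40.4072; 37 + 40.4072/60 = 37.673453
S → negative
Lon: degrees = first 3 digits = 72, minutes = 55.817; 72 + 55.817/60 = 72.930283
E → positive

-37.67345, 72.93028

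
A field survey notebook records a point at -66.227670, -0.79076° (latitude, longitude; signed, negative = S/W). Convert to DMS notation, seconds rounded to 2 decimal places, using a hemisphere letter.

Latitude is negative → S; |value| = 66.227670
φ: 0.227670 × 60 = 13.66020′ → 13′, remainder × 60 = 39.6120″
Longitude is negative → W; |value| = 0.790760
λ: 0.790760 × 60 = 47.44560′ → 47′, remainder × 60 = 26.7360″

66°13′39.61″ S, 0°47′26.74″ W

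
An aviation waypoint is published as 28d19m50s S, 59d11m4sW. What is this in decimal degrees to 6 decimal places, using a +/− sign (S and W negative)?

Latitude: 19′ + 50″ = 19.83333′; 28 + 19.83333/60 = 28.3305556
S → negative
Longitude: 59° + 11/60 + 4/3600 = 59 + 0.183333 + 0.001111 = 59.1844444
W ⇒ negate

-28.330556, -59.184444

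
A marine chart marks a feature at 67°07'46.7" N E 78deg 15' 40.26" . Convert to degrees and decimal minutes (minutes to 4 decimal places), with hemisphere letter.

67° 7.7783′ N, 78° 15.6710′ E

φ: seconds/60 = 0.77833; minutes = 7 + 0.77833 = 7.778333
λ: 15 + 40.26/60 = 15.671000′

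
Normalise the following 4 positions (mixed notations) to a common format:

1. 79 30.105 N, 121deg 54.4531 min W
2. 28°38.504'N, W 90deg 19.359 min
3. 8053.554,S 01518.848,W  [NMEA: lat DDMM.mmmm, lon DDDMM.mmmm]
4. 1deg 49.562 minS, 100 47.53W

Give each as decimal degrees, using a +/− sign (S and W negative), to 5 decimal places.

1. 79.50175, -121.90755
2. 28.64173, -90.32265
3. -80.89257, -15.31413
4. -1.82603, -100.79217

Point 1:
  Lat: 30.105′ = 0.501750°; total 79.501750
  N → positive
  Lon: 54.4531′ = 0.907552°; total 121.907552
  hemisphere W, so the sign is −
Point 2:
  Latitude: 28 + 38.504/60 = 28.641733
  N → positive
  Longitude: 90 + 19.359/60 = 90.322650
  W → negative
Point 3:
  φ: split at 2 digits → 80° and 53.554′; 80 + 53.554/60 = 80.892567
  hemisphere S, so the sign is −
  Lon: degrees = first 3 digits = 15, minutes = 18.848; 15 + 18.848/60 = 15.314133
  W ⇒ negate
Point 4:
  φ: 1 + 49.562/60 = 1.826033
  S → negative
  Lon: 100 + 47.53/60 = 100.792167
  hemisphere W, so the sign is −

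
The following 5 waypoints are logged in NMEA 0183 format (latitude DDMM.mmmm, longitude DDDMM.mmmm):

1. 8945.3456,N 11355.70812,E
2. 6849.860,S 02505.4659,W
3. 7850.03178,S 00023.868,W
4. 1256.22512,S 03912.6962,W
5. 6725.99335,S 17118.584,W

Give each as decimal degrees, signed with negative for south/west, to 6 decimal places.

Point 1:
  φ: split at 2 digits → 89° and 45.3456′; 89 + 45.3456/60 = 89.7557600
  N ⇒ keep positive
  λ: split at 3 digits → 113° and 55.70812′; 113 + 55.70812/60 = 113.9284687
  E → positive
Point 2:
  φ: split at 2 digits → 68° and 49.86′; 68 + 49.86/60 = 68.8310000
  hemisphere S, so the sign is −
  Longitude: split at 3 digits → 025° and 5.4659′; 25 + 5.4659/60 = 25.0910983
  W ⇒ negate
Point 3:
  Latitude: degrees = first 2 digits = 78, minutes = 50.03178; 78 + 50.03178/60 = 78.8338630
  hemisphere S, so the sign is −
  Longitude: degrees = first 3 digits = 0, minutes = 23.868; 0 + 23.868/60 = 0.3978000
  hemisphere W, so the sign is −
Point 4:
  φ: split at 2 digits → 12° and 56.22512′; 12 + 56.22512/60 = 12.9370853
  S → negative
  Longitude: split at 3 digits → 039° and 12.6962′; 39 + 12.6962/60 = 39.2116033
  W → negative
Point 5:
  Latitude: split at 2 digits → 67° and 25.99335′; 67 + 25.99335/60 = 67.4332225
  S → negative
  Lon: split at 3 digits → 171° and 18.584′; 171 + 18.584/60 = 171.3097333
  hemisphere W, so the sign is −

1. 89.755760, 113.928469
2. -68.831000, -25.091098
3. -78.833863, -0.397800
4. -12.937085, -39.211603
5. -67.433223, -171.309733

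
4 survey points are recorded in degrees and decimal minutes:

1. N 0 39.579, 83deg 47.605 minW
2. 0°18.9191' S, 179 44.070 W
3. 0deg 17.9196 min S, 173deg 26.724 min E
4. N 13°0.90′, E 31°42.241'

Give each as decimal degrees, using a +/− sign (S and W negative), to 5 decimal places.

1. 0.65965, -83.79342
2. -0.31532, -179.73450
3. -0.29866, 173.44540
4. 13.01500, 31.70402

Point 1:
  φ: 0 + 39.579/60 = 0.659650
  N ⇒ keep positive
  Lon: 47.605′ = 0.793417°; total 83.793417
  hemisphere W, so the sign is −
Point 2:
  Lat: 18.9191′ = 0.315318°; total 0.315318
  S ⇒ negate
  Longitude: 44.07′ = 0.734500°; total 179.734500
  W ⇒ negate
Point 3:
  Latitude: 17.9196′ = 0.298660°; total 0.298660
  hemisphere S, so the sign is −
  Longitude: 26.724′ = 0.445400°; total 173.445400
  E → positive
Point 4:
  φ: 13 + 0.9/60 = 13.015000
  N ⇒ keep positive
  λ: 42.241′ = 0.704017°; total 31.704017
  E ⇒ keep positive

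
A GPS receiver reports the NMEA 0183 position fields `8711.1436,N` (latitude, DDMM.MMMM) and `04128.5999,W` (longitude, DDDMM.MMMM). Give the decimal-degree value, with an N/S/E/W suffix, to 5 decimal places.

φ: degrees = first 2 digits = 87, minutes = 11.1436; 87 + 11.1436/60 = 87.185727
λ: degrees = first 3 digits = 41, minutes = 28.5999; 41 + 28.5999/60 = 41.476665

87.18573° N, 41.47667° W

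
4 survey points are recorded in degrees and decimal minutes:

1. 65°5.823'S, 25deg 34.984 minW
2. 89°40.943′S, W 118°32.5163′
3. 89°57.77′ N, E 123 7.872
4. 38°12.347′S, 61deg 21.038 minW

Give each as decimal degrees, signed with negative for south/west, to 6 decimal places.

1. -65.097050, -25.583067
2. -89.682383, -118.541938
3. 89.962833, 123.131200
4. -38.205783, -61.350633

Point 1:
  φ: 65 + 5.823/60 = 65.0970500
  S ⇒ negate
  λ: 34.984′ = 0.583067°; total 25.5830667
  W → negative
Point 2:
  Lat: 40.943′ = 0.682383°; total 89.6823833
  S ⇒ negate
  Longitude: 118 + 32.5163/60 = 118.5419383
  hemisphere W, so the sign is −
Point 3:
  φ: 89 + 57.77/60 = 89.9628333
  N → positive
  Longitude: 7.872′ = 0.131200°; total 123.1312000
  E → positive
Point 4:
  Latitude: 12.347′ = 0.205783°; total 38.2057833
  hemisphere S, so the sign is −
  Lon: 21.038′ = 0.350633°; total 61.3506333
  W → negative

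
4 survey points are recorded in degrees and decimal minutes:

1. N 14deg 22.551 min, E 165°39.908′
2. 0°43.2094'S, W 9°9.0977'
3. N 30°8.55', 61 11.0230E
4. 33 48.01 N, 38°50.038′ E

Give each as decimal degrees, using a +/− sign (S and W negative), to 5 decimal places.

Point 1:
  Latitude: 22.551′ = 0.375850°; total 14.375850
  N → positive
  Longitude: 39.908′ = 0.665133°; total 165.665133
  E → positive
Point 2:
  Latitude: 0 + 43.2094/60 = 0.720157
  S → negative
  Lon: 9 + 9.0977/60 = 9.151628
  hemisphere W, so the sign is −
Point 3:
  Lat: 8.55′ = 0.142500°; total 30.142500
  N → positive
  Lon: 11.023′ = 0.183717°; total 61.183717
  E → positive
Point 4:
  φ: 48.01′ = 0.800167°; total 33.800167
  N → positive
  Lon: 50.038′ = 0.833967°; total 38.833967
  E → positive

1. 14.37585, 165.66513
2. -0.72016, -9.15163
3. 30.14250, 61.18372
4. 33.80017, 38.83397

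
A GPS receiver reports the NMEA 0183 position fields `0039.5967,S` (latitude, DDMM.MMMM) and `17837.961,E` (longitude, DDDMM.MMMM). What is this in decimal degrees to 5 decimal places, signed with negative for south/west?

Latitude: split at 2 digits → 00° and 39.5967′; 0 + 39.5967/60 = 0.659945
hemisphere S, so the sign is −
Lon: split at 3 digits → 178° and 37.961′; 178 + 37.961/60 = 178.632683
E ⇒ keep positive

-0.65995, 178.63268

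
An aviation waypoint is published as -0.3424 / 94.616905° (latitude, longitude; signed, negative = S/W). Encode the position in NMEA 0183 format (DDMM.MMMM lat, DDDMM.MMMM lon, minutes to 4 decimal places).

0020.5440,S / 09437.0143,E

Latitude is negative → S; |value| = 0.342400
Lat: minutes = (0.342400 − 0) × 60 = 20.544000
Lon: fractional part 0.616905 → 37.014300 minutes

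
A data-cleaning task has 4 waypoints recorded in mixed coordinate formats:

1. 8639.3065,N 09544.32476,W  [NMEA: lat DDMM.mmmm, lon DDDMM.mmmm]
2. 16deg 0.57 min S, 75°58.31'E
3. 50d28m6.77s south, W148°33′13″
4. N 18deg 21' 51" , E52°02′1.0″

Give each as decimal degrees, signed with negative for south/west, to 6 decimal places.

1. 86.655108, -95.738746
2. -16.009500, 75.971833
3. -50.468547, -148.553611
4. 18.364167, 52.033611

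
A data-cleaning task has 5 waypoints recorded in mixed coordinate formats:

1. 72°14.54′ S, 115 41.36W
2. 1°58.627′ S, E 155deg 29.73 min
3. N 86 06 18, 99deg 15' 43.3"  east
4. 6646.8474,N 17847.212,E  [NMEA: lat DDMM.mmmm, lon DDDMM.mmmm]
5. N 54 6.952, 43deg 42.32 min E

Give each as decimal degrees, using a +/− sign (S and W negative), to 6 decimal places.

Point 1:
  Lat: 72 + 14.54/60 = 72.2423333
  S ⇒ negate
  λ: 115 + 41.36/60 = 115.6893333
  hemisphere W, so the sign is −
Point 2:
  Lat: 58.627′ = 0.977117°; total 1.9771167
  S ⇒ negate
  λ: 29.73′ = 0.495500°; total 155.4955000
  E ⇒ keep positive
Point 3:
  Latitude: 86° + 6/60 + 18/3600 = 86 + 0.100000 + 0.005000 = 86.1050000
  N ⇒ keep positive
  λ: 99° + 15/60 + 43.3/3600 = 99 + 0.250000 + 0.012028 = 99.2620278
  E ⇒ keep positive
Point 4:
  φ: split at 2 digits → 66° and 46.8474′; 66 + 46.8474/60 = 66.7807900
  N → positive
  Lon: split at 3 digits → 178° and 47.212′; 178 + 47.212/60 = 178.7868667
  E ⇒ keep positive
Point 5:
  φ: 6.952′ = 0.115867°; total 54.1158667
  N ⇒ keep positive
  Longitude: 42.32′ = 0.705333°; total 43.7053333
  E ⇒ keep positive

1. -72.242333, -115.689333
2. -1.977117, 155.495500
3. 86.105000, 99.262028
4. 66.780790, 178.786867
5. 54.115867, 43.705333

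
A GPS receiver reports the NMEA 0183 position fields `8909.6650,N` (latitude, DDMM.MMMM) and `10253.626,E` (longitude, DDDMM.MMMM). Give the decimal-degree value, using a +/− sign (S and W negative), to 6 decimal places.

89.161083, 102.893767

Latitude: split at 2 digits → 89° and 9.665′; 89 + 9.665/60 = 89.1610833
N → positive
Lon: degrees = first 3 digits = 102, minutes = 53.626; 102 + 53.626/60 = 102.8937667
E → positive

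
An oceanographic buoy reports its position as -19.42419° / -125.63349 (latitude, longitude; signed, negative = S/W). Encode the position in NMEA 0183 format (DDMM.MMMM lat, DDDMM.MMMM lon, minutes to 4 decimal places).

Latitude is negative → S; |value| = 19.424190
Latitude: 19° + 0.424190 × 60 = 19° 25.451400′
Longitude is negative → W; |value| = 125.633490
Longitude: 125° + 0.633490 × 60 = 125° 38.009400′

1925.4514,S / 12538.0094,W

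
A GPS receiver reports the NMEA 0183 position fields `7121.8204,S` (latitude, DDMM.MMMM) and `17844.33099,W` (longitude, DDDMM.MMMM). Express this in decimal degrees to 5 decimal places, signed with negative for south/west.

Latitude: split at 2 digits → 71° and 21.8204′; 71 + 21.8204/60 = 71.363673
S ⇒ negate
Lon: split at 3 digits → 178° and 44.33099′; 178 + 44.33099/60 = 178.738850
W → negative

-71.36367, -178.73885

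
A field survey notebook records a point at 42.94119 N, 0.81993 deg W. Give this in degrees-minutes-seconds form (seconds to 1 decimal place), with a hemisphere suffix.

42°56′28.3″ N, 0°49′11.7″ W

Lat: whole degrees 42; 56.47140′ → 56′ and 28.284″
Lon: 0.819930° → 49.19580′; 0.19580 × 60 = 11.748″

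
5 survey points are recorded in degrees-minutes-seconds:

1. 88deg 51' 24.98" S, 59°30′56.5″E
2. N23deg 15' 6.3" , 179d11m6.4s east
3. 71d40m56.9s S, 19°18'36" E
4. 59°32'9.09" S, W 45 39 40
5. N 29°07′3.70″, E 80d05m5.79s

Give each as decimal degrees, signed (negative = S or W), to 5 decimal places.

1. -88.85694, 59.51569
2. 23.25175, 179.18511
3. -71.68247, 19.31000
4. -59.53586, -45.66111
5. 29.11769, 80.08494

Point 1:
  φ: 51′ + 24.98″ = 51.41633′; 88 + 51.41633/60 = 88.856939
  S ⇒ negate
  Longitude: 59 + 30/60 + 56.5/3600 = 59.515694
  E → positive
Point 2:
  Latitude: 15′ + 6.3″ = 15.10500′; 23 + 15.10500/60 = 23.251750
  N ⇒ keep positive
  Lon: 179° + 11/60 + 6.4/3600 = 179 + 0.183333 + 0.001778 = 179.185111
  E ⇒ keep positive
Point 3:
  Lat: 40′ + 56.9″ = 40.94833′; 71 + 40.94833/60 = 71.682472
  S ⇒ negate
  Lon: 18′ + 36″ = 18.60000′; 19 + 18.60000/60 = 19.310000
  E ⇒ keep positive
Point 4:
  Lat: 59 + 32/60 + 9.09/3600 = 59.535858
  S ⇒ negate
  λ: 39′ + 40″ = 39.66667′; 45 + 39.66667/60 = 45.661111
  W ⇒ negate
Point 5:
  Latitude: 29 + 7/60 + 3.7/3600 = 29.117694
  N ⇒ keep positive
  Longitude: 80 + 5/60 + 5.79/3600 = 80.084942
  E ⇒ keep positive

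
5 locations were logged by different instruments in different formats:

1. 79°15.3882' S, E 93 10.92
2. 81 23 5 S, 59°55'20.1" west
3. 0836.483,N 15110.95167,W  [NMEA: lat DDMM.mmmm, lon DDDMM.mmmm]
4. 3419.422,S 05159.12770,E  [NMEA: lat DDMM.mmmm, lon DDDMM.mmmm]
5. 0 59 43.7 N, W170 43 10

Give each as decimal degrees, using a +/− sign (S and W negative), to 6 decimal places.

Point 1:
  Latitude: 15.3882′ = 0.256470°; total 79.2564700
  S → negative
  λ: 10.92′ = 0.182000°; total 93.1820000
  E ⇒ keep positive
Point 2:
  Lat: 81° + 23/60 + 5/3600 = 81 + 0.383333 + 0.001389 = 81.3847222
  hemisphere S, so the sign is −
  Lon: 59° + 55/60 + 20.1/3600 = 59 + 0.916667 + 0.005583 = 59.9222500
  W ⇒ negate
Point 3:
  Lat: split at 2 digits → 08° and 36.483′; 8 + 36.483/60 = 8.6080500
  N → positive
  Longitude: split at 3 digits → 151° and 10.95167′; 151 + 10.95167/60 = 151.1825278
  W ⇒ negate
Point 4:
  Latitude: degrees = first 2 digits = 34, minutes = 19.422; 34 + 19.422/60 = 34.3237000
  S ⇒ negate
  Longitude: split at 3 digits → 051° and 59.1277′; 51 + 59.1277/60 = 51.9854617
  E ⇒ keep positive
Point 5:
  φ: 0 + 59/60 + 43.7/3600 = 0.9954722
  N ⇒ keep positive
  Longitude: 170° + 43/60 + 10/3600 = 170 + 0.716667 + 0.002778 = 170.7194444
  W ⇒ negate

1. -79.256470, 93.182000
2. -81.384722, -59.922250
3. 8.608050, -151.182528
4. -34.323700, 51.985462
5. 0.995472, -170.719444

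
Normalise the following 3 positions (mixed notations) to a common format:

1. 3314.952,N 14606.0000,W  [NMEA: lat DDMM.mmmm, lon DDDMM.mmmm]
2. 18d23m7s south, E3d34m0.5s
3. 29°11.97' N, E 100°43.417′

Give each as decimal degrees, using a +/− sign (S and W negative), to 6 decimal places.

1. 33.249200, -146.100000
2. -18.385278, 3.566806
3. 29.199500, 100.723617

Point 1:
  φ: degrees = first 2 digits = 33, minutes = 14.952; 33 + 14.952/60 = 33.2492000
  N → positive
  Lon: degrees = first 3 digits = 146, minutes = 6; 146 + 6/60 = 146.1000000
  W → negative
Point 2:
  Latitude: 18° + 23/60 + 7/3600 = 18 + 0.383333 + 0.001944 = 18.3852778
  S ⇒ negate
  λ: 3 + 34/60 + 0.5/3600 = 3.5668056
  E → positive
Point 3:
  Latitude: 29 + 11.97/60 = 29.1995000
  N → positive
  λ: 43.417′ = 0.723617°; total 100.7236167
  E ⇒ keep positive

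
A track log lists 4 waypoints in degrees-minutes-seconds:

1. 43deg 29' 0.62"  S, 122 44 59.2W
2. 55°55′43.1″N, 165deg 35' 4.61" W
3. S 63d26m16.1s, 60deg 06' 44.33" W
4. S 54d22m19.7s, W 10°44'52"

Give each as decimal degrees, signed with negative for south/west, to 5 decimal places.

1. -43.48351, -122.74978
2. 55.92864, -165.58461
3. -63.43781, -60.11231
4. -54.37214, -10.74778

Point 1:
  φ: 29′ + 0.62″ = 29.01033′; 43 + 29.01033/60 = 43.483506
  hemisphere S, so the sign is −
  Longitude: 122° + 44/60 + 59.2/3600 = 122 + 0.733333 + 0.016444 = 122.749778
  W ⇒ negate
Point 2:
  φ: 55′ + 43.1″ = 55.71833′; 55 + 55.71833/60 = 55.928639
  N ⇒ keep positive
  Longitude: 165° + 35/60 + 4.61/3600 = 165 + 0.583333 + 0.001281 = 165.584614
  W ⇒ negate
Point 3:
  Lat: 63° + 26/60 + 16.1/3600 = 63 + 0.433333 + 0.004472 = 63.437806
  S ⇒ negate
  Longitude: 6′ + 44.33″ = 6.73883′; 60 + 6.73883/60 = 60.112314
  hemisphere W, so the sign is −
Point 4:
  Lat: 22′ + 19.7″ = 22.32833′; 54 + 22.32833/60 = 54.372139
  hemisphere S, so the sign is −
  λ: 10° + 44/60 + 52/3600 = 10 + 0.733333 + 0.014444 = 10.747778
  W → negative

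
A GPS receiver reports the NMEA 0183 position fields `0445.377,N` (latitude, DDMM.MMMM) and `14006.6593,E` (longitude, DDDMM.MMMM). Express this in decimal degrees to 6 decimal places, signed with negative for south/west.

4.756283, 140.110988

Lat: split at 2 digits → 04° and 45.377′; 4 + 45.377/60 = 4.7562833
N ⇒ keep positive
Longitude: degrees = first 3 digits = 140, minutes = 6.6593; 140 + 6.6593/60 = 140.1109883
E → positive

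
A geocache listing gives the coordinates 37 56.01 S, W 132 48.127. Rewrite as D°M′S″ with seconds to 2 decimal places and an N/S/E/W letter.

37°56′0.60″ S, 132°48′7.62″ W

φ: fractional minutes 0.01000 × 60 = 0.6000″
Longitude: fractional minutes 0.12700 × 60 = 7.6200″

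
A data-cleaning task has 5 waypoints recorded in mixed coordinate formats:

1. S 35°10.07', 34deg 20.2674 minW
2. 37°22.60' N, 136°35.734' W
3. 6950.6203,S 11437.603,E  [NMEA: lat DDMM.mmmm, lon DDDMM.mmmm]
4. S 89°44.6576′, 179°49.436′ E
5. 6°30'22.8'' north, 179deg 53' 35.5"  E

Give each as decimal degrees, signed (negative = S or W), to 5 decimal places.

1. -35.16783, -34.33779
2. 37.37667, -136.59557
3. -69.84367, 114.62672
4. -89.74429, 179.82393
5. 6.50633, 179.89319

Point 1:
  φ: 35 + 10.07/60 = 35.167833
  hemisphere S, so the sign is −
  Longitude: 20.2674′ = 0.337790°; total 34.337790
  W → negative
Point 2:
  Lat: 22.6′ = 0.376667°; total 37.376667
  N ⇒ keep positive
  Longitude: 35.734′ = 0.595567°; total 136.595567
  W ⇒ negate
Point 3:
  φ: degrees = first 2 digits = 69, minutes = 50.6203; 69 + 50.6203/60 = 69.843672
  S → negative
  Lon: split at 3 digits → 114° and 37.603′; 114 + 37.603/60 = 114.626717
  E ⇒ keep positive
Point 4:
  Lat: 44.6576′ = 0.744293°; total 89.744293
  S ⇒ negate
  λ: 49.436′ = 0.823933°; total 179.823933
  E ⇒ keep positive
Point 5:
  Latitude: 6° + 30/60 + 22.8/3600 = 6 + 0.500000 + 0.006333 = 6.506333
  N ⇒ keep positive
  Longitude: 179 + 53/60 + 35.5/3600 = 179.893194
  E ⇒ keep positive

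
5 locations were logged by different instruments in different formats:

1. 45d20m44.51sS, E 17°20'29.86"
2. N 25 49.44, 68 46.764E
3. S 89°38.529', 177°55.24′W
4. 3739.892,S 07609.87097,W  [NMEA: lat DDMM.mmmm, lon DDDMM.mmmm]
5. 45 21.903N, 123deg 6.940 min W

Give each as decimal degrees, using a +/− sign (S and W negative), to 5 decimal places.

Point 1:
  Lat: 45° + 20/60 + 44.51/3600 = 45 + 0.333333 + 0.012364 = 45.345697
  hemisphere S, so the sign is −
  Longitude: 17 + 20/60 + 29.86/3600 = 17.341628
  E ⇒ keep positive
Point 2:
  Latitude: 49.44′ = 0.824000°; total 25.824000
  N ⇒ keep positive
  Lon: 68 + 46.764/60 = 68.779400
  E → positive
Point 3:
  φ: 38.529′ = 0.642150°; total 89.642150
  S ⇒ negate
  Lon: 55.24′ = 0.920667°; total 177.920667
  W → negative
Point 4:
  φ: split at 2 digits → 37° and 39.892′; 37 + 39.892/60 = 37.664867
  S → negative
  Longitude: degrees = first 3 digits = 76, minutes = 9.87097; 76 + 9.87097/60 = 76.164516
  W ⇒ negate
Point 5:
  Lat: 45 + 21.903/60 = 45.365050
  N ⇒ keep positive
  Lon: 123 + 6.94/60 = 123.115667
  W → negative

1. -45.34570, 17.34163
2. 25.82400, 68.77940
3. -89.64215, -177.92067
4. -37.66487, -76.16452
5. 45.36505, -123.11567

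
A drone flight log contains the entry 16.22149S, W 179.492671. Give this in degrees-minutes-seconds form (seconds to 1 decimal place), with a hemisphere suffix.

16°13′17.4″ S, 179°29′33.6″ W

Latitude: 0.221490° → 13.28940′; 0.28940 × 60 = 17.364″
Longitude: 0.492671 × 60 = 29.56026′ → 29′, remainder × 60 = 33.616″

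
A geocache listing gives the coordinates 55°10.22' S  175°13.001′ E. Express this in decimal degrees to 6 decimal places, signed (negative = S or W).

-55.170333, 175.216683

Latitude: 10.22′ = 0.170333°; total 55.1703333
S ⇒ negate
Lon: 13.001′ = 0.216683°; total 175.2166833
E → positive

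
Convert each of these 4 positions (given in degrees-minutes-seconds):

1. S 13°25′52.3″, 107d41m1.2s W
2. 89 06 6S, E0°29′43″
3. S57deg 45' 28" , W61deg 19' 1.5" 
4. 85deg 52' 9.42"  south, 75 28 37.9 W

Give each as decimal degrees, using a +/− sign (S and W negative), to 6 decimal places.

1. -13.431194, -107.683667
2. -89.101667, 0.495278
3. -57.757778, -61.317083
4. -85.869283, -75.477194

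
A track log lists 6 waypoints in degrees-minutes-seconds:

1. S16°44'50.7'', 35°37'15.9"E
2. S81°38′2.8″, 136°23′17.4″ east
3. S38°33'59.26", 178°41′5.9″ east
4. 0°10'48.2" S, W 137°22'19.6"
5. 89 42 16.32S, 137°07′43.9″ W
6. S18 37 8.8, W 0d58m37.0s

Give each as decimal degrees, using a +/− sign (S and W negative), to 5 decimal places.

Point 1:
  φ: 44′ + 50.7″ = 44.84500′; 16 + 44.84500/60 = 16.747417
  hemisphere S, so the sign is −
  Longitude: 35° + 37/60 + 15.9/3600 = 35 + 0.616667 + 0.004417 = 35.621083
  E → positive
Point 2:
  Latitude: 81 + 38/60 + 2.8/3600 = 81.634111
  S → negative
  Lon: 23′ + 17.4″ = 23.29000′; 136 + 23.29000/60 = 136.388167
  E → positive
Point 3:
  Lat: 38° + 33/60 + 59.26/3600 = 38 + 0.550000 + 0.016461 = 38.566461
  hemisphere S, so the sign is −
  Lon: 41′ + 5.9″ = 41.09833′; 178 + 41.09833/60 = 178.684972
  E ⇒ keep positive
Point 4:
  φ: 0° + 10/60 + 48.2/3600 = 0 + 0.166667 + 0.013389 = 0.180056
  S → negative
  Lon: 137 + 22/60 + 19.6/3600 = 137.372111
  W → negative
Point 5:
  Lat: 89° + 42/60 + 16.32/3600 = 89 + 0.700000 + 0.004533 = 89.704533
  S → negative
  λ: 137 + 7/60 + 43.9/3600 = 137.128861
  hemisphere W, so the sign is −
Point 6:
  Lat: 37′ + 8.8″ = 37.14667′; 18 + 37.14667/60 = 18.619111
  hemisphere S, so the sign is −
  λ: 0 + 58/60 + 37/3600 = 0.976944
  W → negative

1. -16.74742, 35.62108
2. -81.63411, 136.38817
3. -38.56646, 178.68497
4. -0.18006, -137.37211
5. -89.70453, -137.12886
6. -18.61911, -0.97694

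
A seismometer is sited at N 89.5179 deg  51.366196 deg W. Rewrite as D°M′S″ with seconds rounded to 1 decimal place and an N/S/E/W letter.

Latitude: whole degrees 89; 31.07400′ → 31′ and 4.440″
Lon: 0.366196 × 60 = 21.97176′ → 21′, remainder × 60 = 58.306″

89°31′4.4″ N, 51°21′58.3″ W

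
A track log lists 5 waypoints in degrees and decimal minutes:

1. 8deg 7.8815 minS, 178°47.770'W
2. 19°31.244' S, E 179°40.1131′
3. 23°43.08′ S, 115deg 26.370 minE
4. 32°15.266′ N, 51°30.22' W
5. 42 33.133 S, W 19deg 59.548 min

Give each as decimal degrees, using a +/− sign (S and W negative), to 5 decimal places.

1. -8.13136, -178.79617
2. -19.52073, 179.66855
3. -23.71800, 115.43950
4. 32.25443, -51.50367
5. -42.55222, -19.99247

Point 1:
  Latitude: 8 + 7.8815/60 = 8.131358
  S ⇒ negate
  Longitude: 178 + 47.77/60 = 178.796167
  hemisphere W, so the sign is −
Point 2:
  Lat: 19 + 31.244/60 = 19.520733
  S ⇒ negate
  Lon: 179 + 40.1131/60 = 179.668552
  E ⇒ keep positive
Point 3:
  Lat: 43.08′ = 0.718000°; total 23.718000
  S → negative
  λ: 26.37′ = 0.439500°; total 115.439500
  E ⇒ keep positive
Point 4:
  Lat: 32 + 15.266/60 = 32.254433
  N → positive
  Lon: 30.22′ = 0.503667°; total 51.503667
  W → negative
Point 5:
  φ: 33.133′ = 0.552217°; total 42.552217
  S ⇒ negate
  Lon: 59.548′ = 0.992467°; total 19.992467
  W → negative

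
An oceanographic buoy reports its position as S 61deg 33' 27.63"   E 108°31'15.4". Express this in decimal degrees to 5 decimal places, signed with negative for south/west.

-61.55768, 108.52094

Lat: 61° + 33/60 + 27.63/3600 = 61 + 0.550000 + 0.007675 = 61.557675
S ⇒ negate
Longitude: 31′ + 15.4″ = 31.25667′; 108 + 31.25667/60 = 108.520944
E ⇒ keep positive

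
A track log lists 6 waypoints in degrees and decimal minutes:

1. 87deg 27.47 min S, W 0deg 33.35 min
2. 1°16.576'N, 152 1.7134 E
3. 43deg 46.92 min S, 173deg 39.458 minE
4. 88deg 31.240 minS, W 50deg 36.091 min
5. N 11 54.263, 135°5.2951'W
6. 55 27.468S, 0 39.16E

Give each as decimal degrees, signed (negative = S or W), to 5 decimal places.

Point 1:
  φ: 27.47′ = 0.457833°; total 87.457833
  S ⇒ negate
  Lon: 33.35′ = 0.555833°; total 0.555833
  hemisphere W, so the sign is −
Point 2:
  φ: 16.576′ = 0.276267°; total 1.276267
  N → positive
  Lon: 1.7134′ = 0.028557°; total 152.028557
  E ⇒ keep positive
Point 3:
  Latitude: 43 + 46.92/60 = 43.782000
  hemisphere S, so the sign is −
  Longitude: 39.458′ = 0.657633°; total 173.657633
  E ⇒ keep positive
Point 4:
  Lat: 31.24′ = 0.520667°; total 88.520667
  S ⇒ negate
  λ: 50 + 36.091/60 = 50.601517
  W → negative
Point 5:
  Lat: 11 + 54.263/60 = 11.904383
  N → positive
  λ: 5.2951′ = 0.088252°; total 135.088252
  W → negative
Point 6:
  Latitude: 55 + 27.468/60 = 55.457800
  hemisphere S, so the sign is −
  Longitude: 0 + 39.16/60 = 0.652667
  E → positive

1. -87.45783, -0.55583
2. 1.27627, 152.02856
3. -43.78200, 173.65763
4. -88.52067, -50.60152
5. 11.90438, -135.08825
6. -55.45780, 0.65267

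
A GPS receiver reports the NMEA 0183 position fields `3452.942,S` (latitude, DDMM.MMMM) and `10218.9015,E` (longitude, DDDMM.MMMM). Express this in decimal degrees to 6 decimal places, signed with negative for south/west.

-34.882367, 102.315025

Lat: degrees = first 2 digits = 34, minutes = 52.942; 34 + 52.942/60 = 34.8823667
hemisphere S, so the sign is −
λ: split at 3 digits → 102° and 18.9015′; 102 + 18.9015/60 = 102.3150250
E ⇒ keep positive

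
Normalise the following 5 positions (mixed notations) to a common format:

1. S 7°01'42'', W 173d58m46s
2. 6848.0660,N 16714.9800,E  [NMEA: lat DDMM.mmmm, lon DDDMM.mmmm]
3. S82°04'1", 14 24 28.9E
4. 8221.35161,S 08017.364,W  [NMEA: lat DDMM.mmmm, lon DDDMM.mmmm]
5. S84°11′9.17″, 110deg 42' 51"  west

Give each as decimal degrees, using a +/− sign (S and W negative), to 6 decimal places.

Point 1:
  φ: 1′ + 42″ = 1.70000′; 7 + 1.70000/60 = 7.0283333
  S → negative
  λ: 173° + 58/60 + 46/3600 = 173 + 0.966667 + 0.012778 = 173.9794444
  hemisphere W, so the sign is −
Point 2:
  Latitude: split at 2 digits → 68° and 48.066′; 68 + 48.066/60 = 68.8011000
  N → positive
  Lon: split at 3 digits → 167° and 14.98′; 167 + 14.98/60 = 167.2496667
  E ⇒ keep positive
Point 3:
  Latitude: 4′ + 1″ = 4.01667′; 82 + 4.01667/60 = 82.0669444
  S ⇒ negate
  Lon: 14 + 24/60 + 28.9/3600 = 14.4080278
  E → positive
Point 4:
  φ: degrees = first 2 digits = 82, minutes = 21.35161; 82 + 21.35161/60 = 82.3558602
  hemisphere S, so the sign is −
  Longitude: degrees = first 3 digits = 80, minutes = 17.364; 80 + 17.364/60 = 80.2894000
  hemisphere W, so the sign is −
Point 5:
  φ: 11′ + 9.17″ = 11.15283′; 84 + 11.15283/60 = 84.1858806
  hemisphere S, so the sign is −
  λ: 42′ + 51″ = 42.85000′; 110 + 42.85000/60 = 110.7141667
  W ⇒ negate

1. -7.028333, -173.979444
2. 68.801100, 167.249667
3. -82.066944, 14.408028
4. -82.355860, -80.289400
5. -84.185881, -110.714167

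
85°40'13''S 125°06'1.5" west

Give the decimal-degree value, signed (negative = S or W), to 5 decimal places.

φ: 85 + 40/60 + 13/3600 = 85.670278
S → negative
λ: 125° + 6/60 + 1.5/3600 = 125 + 0.100000 + 0.000417 = 125.100417
W → negative

-85.67028, -125.10042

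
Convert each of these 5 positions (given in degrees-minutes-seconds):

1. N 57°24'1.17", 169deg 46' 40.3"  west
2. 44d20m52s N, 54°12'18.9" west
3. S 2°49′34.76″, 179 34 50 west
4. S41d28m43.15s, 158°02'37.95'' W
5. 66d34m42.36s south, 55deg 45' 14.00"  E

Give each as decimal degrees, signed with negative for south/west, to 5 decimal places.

1. 57.40033, -169.77786
2. 44.34778, -54.20525
3. -2.82632, -179.58056
4. -41.47865, -158.04388
5. -66.57843, 55.75389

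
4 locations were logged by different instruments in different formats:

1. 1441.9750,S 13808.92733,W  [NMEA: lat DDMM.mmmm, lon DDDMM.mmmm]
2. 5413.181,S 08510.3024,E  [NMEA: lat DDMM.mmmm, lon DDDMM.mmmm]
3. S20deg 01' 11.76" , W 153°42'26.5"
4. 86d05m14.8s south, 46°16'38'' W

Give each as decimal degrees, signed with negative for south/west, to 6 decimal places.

Point 1:
  Latitude: split at 2 digits → 14° and 41.975′; 14 + 41.975/60 = 14.6995833
  S ⇒ negate
  λ: degrees = first 3 digits = 138, minutes = 8.92733; 138 + 8.92733/60 = 138.1487888
  W ⇒ negate
Point 2:
  Lat: degrees = first 2 digits = 54, minutes = 13.181; 54 + 13.181/60 = 54.2196833
  S → negative
  Lon: degrees = first 3 digits = 85, minutes = 10.3024; 85 + 10.3024/60 = 85.1717067
  E ⇒ keep positive
Point 3:
  Latitude: 20 + 1/60 + 11.76/3600 = 20.0199333
  S → negative
  Longitude: 153 + 42/60 + 26.5/3600 = 153.7073611
  W ⇒ negate
Point 4:
  φ: 5′ + 14.8″ = 5.24667′; 86 + 5.24667/60 = 86.0874444
  S → negative
  λ: 46 + 16/60 + 38/3600 = 46.2772222
  W ⇒ negate

1. -14.699583, -138.148789
2. -54.219683, 85.171707
3. -20.019933, -153.707361
4. -86.087444, -46.277222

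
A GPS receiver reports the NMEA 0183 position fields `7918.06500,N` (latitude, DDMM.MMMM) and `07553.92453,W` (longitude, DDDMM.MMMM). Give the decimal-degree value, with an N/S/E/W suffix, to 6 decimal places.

79.301083° N, 75.898742° W

Lat: degrees = first 2 digits = 79, minutes = 18.065; 79 + 18.065/60 = 79.3010833
Longitude: degrees = first 3 digits = 75, minutes = 53.92453; 75 + 53.92453/60 = 75.8987422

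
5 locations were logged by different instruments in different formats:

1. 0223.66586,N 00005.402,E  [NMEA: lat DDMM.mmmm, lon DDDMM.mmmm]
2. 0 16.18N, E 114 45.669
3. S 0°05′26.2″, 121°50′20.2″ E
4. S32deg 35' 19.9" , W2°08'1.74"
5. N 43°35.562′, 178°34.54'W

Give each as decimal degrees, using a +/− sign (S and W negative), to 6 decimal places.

1. 2.394431, 0.090033
2. 0.269667, 114.761150
3. -0.090611, 121.838944
4. -32.588861, -2.133817
5. 43.592700, -178.575667

Point 1:
  Lat: split at 2 digits → 02° and 23.66586′; 2 + 23.66586/60 = 2.3944310
  N → positive
  Lon: degrees = first 3 digits = 0, minutes = 5.402; 0 + 5.402/60 = 0.0900333
  E ⇒ keep positive
Point 2:
  Latitude: 0 + 16.18/60 = 0.2696667
  N → positive
  Longitude: 45.669′ = 0.761150°; total 114.7611500
  E ⇒ keep positive
Point 3:
  Latitude: 5′ + 26.2″ = 5.43667′; 0 + 5.43667/60 = 0.0906111
  S ⇒ negate
  Lon: 121 + 50/60 + 20.2/3600 = 121.8389444
  E → positive
Point 4:
  φ: 35′ + 19.9″ = 35.33167′; 32 + 35.33167/60 = 32.5888611
  S → negative
  λ: 2° + 8/60 + 1.74/3600 = 2 + 0.133333 + 0.000483 = 2.1338167
  hemisphere W, so the sign is −
Point 5:
  Latitude: 35.562′ = 0.592700°; total 43.5927000
  N → positive
  Lon: 34.54′ = 0.575667°; total 178.5756667
  hemisphere W, so the sign is −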